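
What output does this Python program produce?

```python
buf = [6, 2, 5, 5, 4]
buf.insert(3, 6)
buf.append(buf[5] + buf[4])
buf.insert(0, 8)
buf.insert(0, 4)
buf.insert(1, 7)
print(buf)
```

insert 6 at 3 → [6, 2, 5, 6, 5, 4]
append buf[5]+buf[4] = 4+5 = 9 → [6, 2, 5, 6, 5, 4, 9]
insert 8 at 0 → [8, 6, 2, 5, 6, 5, 4, 9]
insert 4 at 0 → [4, 8, 6, 2, 5, 6, 5, 4, 9]
insert 7 at 1 → [4, 7, 8, 6, 2, 5, 6, 5, 4, 9]

[4, 7, 8, 6, 2, 5, 6, 5, 4, 9]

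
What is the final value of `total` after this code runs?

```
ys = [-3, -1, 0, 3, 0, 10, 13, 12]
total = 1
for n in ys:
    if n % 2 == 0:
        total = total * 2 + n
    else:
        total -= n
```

62

n=-3: not even, total = 1-(-3) = 4
n=-1: not even, total = 4-(-1) = 5
n=0: even, total = 5*2+0 = 10
n=3: not even, total = 10-3 = 7
n=0: even, total = 7*2+0 = 14
n=10: even, total = 14*2+10 = 38
n=13: not even, total = 38-13 = 25
n=12: even, total = 25*2+12 = 62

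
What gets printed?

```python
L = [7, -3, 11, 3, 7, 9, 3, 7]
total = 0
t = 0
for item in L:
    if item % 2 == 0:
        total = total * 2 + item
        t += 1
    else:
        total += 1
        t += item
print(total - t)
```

-36

item=7: not even, total = 0+1 = 1; t=7
item=-3: not even, total = 1+1 = 2; t=4
item=11: not even, total = 2+1 = 3; t=15
item=3: not even, total = 3+1 = 4; t=18
item=7: not even, total = 4+1 = 5; t=25
item=9: not even, total = 5+1 = 6; t=34
item=3: not even, total = 6+1 = 7; t=37
item=7: not even, total = 7+1 = 8; t=44
total-t = 8-44 = -36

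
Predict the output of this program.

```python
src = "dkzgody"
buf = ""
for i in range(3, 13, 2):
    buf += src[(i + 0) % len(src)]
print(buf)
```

i=3: add src[3]='g' → 'g'
i=5: add src[5]='d' → 'gd'
i=7: add src[0]='d' → 'gdd'
i=9: add src[2]='z' → 'gddz'
i=11: add src[4]='o' → 'gddzo'

gddzo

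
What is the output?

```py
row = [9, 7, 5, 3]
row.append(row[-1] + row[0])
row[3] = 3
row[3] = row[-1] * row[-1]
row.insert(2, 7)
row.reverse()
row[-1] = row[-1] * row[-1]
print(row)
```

append row[-1]+row[0] = 3+9 = 12 → [9, 7, 5, 3, 12]
row[3] = 3 → [9, 7, 5, 3, 12]
row[3] = row[-1]*row[-1] = 12*12 = 144 → [9, 7, 5, 144, 12]
insert 7 at 2 → [9, 7, 7, 5, 144, 12]
reverse → [12, 144, 5, 7, 7, 9]
row[-1] = row[-1]*row[-1] = 9*9 = 81 → [12, 144, 5, 7, 7, 81]

[12, 144, 5, 7, 7, 81]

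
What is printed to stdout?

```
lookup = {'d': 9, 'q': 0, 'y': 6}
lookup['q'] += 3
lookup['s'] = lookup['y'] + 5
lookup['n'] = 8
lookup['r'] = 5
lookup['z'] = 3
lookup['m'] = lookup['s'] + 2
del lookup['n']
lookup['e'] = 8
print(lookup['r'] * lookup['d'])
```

45

lookup['q'] = 0+3 = 3 → {'d': 9, 'q': 3, 'y': 6}
lookup['s'] = lookup['y']+5 = 11 → {'d': 9, 'q': 3, 'y': 6, 's': 11}
lookup['n'] = 8 → {'d': 9, 'q': 3, 'y': 6, 's': 11, 'n': 8}
lookup['r'] = 5 → {'d': 9, 'q': 3, 'y': 6, 's': 11, 'n': 8, 'r': 5}
lookup['z'] = 3 → {'d': 9, 'q': 3, 'y': 6, 's': 11, 'n': 8, 'r': 5, 'z': 3}
lookup['m'] = lookup['s']+2 = 13 → {'d': 9, 'q': 3, 'y': 6, 's': 11, 'n': 8, 'r': 5, 'z': 3, 'm': 13}
del 'n' → {'d': 9, 'q': 3, 'y': 6, 's': 11, 'r': 5, 'z': 3, 'm': 13}
lookup['e'] = 8 → {'d': 9, 'q': 3, 'y': 6, 's': 11, 'r': 5, 'z': 3, 'm': 13, 'e': 8}
lookup['r']*lookup['d'] = 5*9 = 45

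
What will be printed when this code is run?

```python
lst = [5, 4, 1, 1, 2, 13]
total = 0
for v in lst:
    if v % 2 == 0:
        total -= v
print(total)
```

-6

v=5: not even
v=4: even, total = 0-4 = -4
v=1: not even
v=1: not even
v=2: even, total = (-4)-2 = -6
v=13: not even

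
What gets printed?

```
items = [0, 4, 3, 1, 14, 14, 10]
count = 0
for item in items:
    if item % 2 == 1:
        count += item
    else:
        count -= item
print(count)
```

item=0: not odd, count = 0-0 = 0
item=4: not odd, count = 0-4 = -4
item=3: odd, count = (-4)+3 = -1
item=1: odd, count = (-1)+1 = 0
item=14: not odd, count = 0-14 = -14
item=14: not odd, count = (-14)-14 = -28
item=10: not odd, count = (-28)-10 = -38

-38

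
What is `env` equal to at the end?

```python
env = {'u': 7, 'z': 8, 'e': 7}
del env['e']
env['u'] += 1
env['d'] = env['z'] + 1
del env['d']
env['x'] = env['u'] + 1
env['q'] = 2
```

{'u': 8, 'z': 8, 'x': 9, 'q': 2}

del 'e' → {'u': 7, 'z': 8}
env['u'] = 7+1 = 8 → {'u': 8, 'z': 8}
env['d'] = env['z']+1 = 9 → {'u': 8, 'z': 8, 'd': 9}
del 'd' → {'u': 8, 'z': 8}
env['x'] = env['u']+1 = 9 → {'u': 8, 'z': 8, 'x': 9}
env['q'] = 2 → {'u': 8, 'z': 8, 'x': 9, 'q': 2}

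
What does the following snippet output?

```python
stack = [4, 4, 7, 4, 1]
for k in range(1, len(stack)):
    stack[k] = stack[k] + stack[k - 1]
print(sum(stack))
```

66

k=1: stack[1] = 4+4 = 8 → [4, 8, 7, 4, 1]
k=2: stack[2] = 7+8 = 15 → [4, 8, 15, 4, 1]
k=3: stack[3] = 4+15 = 19 → [4, 8, 15, 19, 1]
k=4: stack[4] = 1+19 = 20 → [4, 8, 15, 19, 20]
sum = 66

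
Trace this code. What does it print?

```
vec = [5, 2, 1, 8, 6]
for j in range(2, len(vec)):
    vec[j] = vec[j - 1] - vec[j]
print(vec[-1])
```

-13

j=2: vec[2] = 2-1 = 1 → [5, 2, 1, 8, 6]
j=3: vec[3] = 1-8 = -7 → [5, 2, 1, -7, 6]
j=4: vec[4] = (-7)-6 = -13 → [5, 2, 1, -7, -13]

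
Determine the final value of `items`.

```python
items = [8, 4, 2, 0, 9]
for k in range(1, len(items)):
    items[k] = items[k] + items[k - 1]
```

k=1: items[1] = 4+8 = 12 → [8, 12, 2, 0, 9]
k=2: items[2] = 2+12 = 14 → [8, 12, 14, 0, 9]
k=3: items[3] = 0+14 = 14 → [8, 12, 14, 14, 9]
k=4: items[4] = 9+14 = 23 → [8, 12, 14, 14, 23]

[8, 12, 14, 14, 23]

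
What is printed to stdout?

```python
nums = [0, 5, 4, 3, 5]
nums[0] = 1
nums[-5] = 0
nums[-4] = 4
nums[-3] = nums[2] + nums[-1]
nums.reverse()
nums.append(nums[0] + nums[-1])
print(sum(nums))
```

26

nums[0] = 1 → [1, 5, 4, 3, 5]
nums[-5] = 0 → [0, 5, 4, 3, 5]
nums[-4] = 4 → [0, 4, 4, 3, 5]
nums[-3] = nums[2]+nums[-1] = 4+5 = 9 → [0, 4, 9, 3, 5]
reverse → [5, 3, 9, 4, 0]
append nums[0]+nums[-1] = 5+0 = 5 → [5, 3, 9, 4, 0, 5]
sum = 26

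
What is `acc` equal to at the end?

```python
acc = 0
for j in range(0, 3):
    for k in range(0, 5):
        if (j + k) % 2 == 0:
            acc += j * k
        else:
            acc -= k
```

j=0,k=0: even sum, acc = 0+0 = 0
j=0,k=1: odd sum, acc = 0-1 = -1
j=0,k=2: even sum, acc = (-1)+0 = -1
j=0,k=3: odd sum, acc = (-1)-3 = -4
j=0,k=4: even sum, acc = (-4)+0 = -4
j=1,k=0: odd sum, acc = (-4)-0 = -4
j=1,k=1: even sum, acc = (-4)+1 = -3
j=1,k=2: odd sum, acc = (-3)-2 = -5
j=1,k=3: even sum, acc = (-5)+3 = -2
j=1,k=4: odd sum, acc = (-2)-4 = -6
j=2,k=0: even sum, acc = (-6)+0 = -6
j=2,k=1: odd sum, acc = (-6)-1 = -7
j=2,k=2: even sum, acc = (-7)+4 = -3
j=2,k=3: odd sum, acc = (-3)-3 = -6
j=2,k=4: even sum, acc = (-6)+8 = 2

2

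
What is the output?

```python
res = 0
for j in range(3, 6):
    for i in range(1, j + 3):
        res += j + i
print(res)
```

j=3,i=1: res = 0+4 = 4
j=3,i=2: res = 4+5 = 9
j=3,i=3: res = 9+6 = 15
j=3,i=4: res = 15+7 = 22
j=3,i=5: res = 22+8 = 30
j=4,i=1: res = 30+5 = 35
j=4,i=2: res = 35+6 = 41
j=4,i=3: res = 41+7 = 48
j=4,i=4: res = 48+8 = 56
j=4,i=5: res = 56+9 = 65
j=4,i=6: res = 65+10 = 75
j=5,i=1: res = 75+6 = 81
j=5,i=2: res = 81+7 = 88
j=5,i=3: res = 88+8 = 96
j=5,i=4: res = 96+9 = 105
j=5,i=5: res = 105+10 = 115
j=5,i=6: res = 115+11 = 126
j=5,i=7: res = 126+12 = 138

138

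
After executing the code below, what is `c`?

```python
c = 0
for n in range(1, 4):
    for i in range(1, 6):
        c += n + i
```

75

n=1,i=1: c = 0+2 = 2
n=1,i=2: c = 2+3 = 5
n=1,i=3: c = 5+4 = 9
n=1,i=4: c = 9+5 = 14
n=1,i=5: c = 14+6 = 20
n=2,i=1: c = 20+3 = 23
n=2,i=2: c = 23+4 = 27
n=2,i=3: c = 27+5 = 32
n=2,i=4: c = 32+6 = 38
n=2,i=5: c = 38+7 = 45
n=3,i=1: c = 45+4 = 49
n=3,i=2: c = 49+5 = 54
n=3,i=3: c = 54+6 = 60
n=3,i=4: c = 60+7 = 67
n=3,i=5: c = 67+8 = 75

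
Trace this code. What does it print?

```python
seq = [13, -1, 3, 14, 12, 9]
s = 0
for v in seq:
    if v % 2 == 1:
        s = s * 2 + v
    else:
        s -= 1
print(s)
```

v=13: odd, s = 0*2+13 = 13
v=-1: odd, s = 13*2+(-1) = 25
v=3: odd, s = 25*2+3 = 53
v=14: not odd, s = 53-1 = 52
v=12: not odd, s = 52-1 = 51
v=9: odd, s = 51*2+9 = 111

111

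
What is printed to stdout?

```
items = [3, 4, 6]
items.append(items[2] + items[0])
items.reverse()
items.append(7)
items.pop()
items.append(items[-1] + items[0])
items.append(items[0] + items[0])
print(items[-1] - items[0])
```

9

append items[2]+items[0] = 6+3 = 9 → [3, 4, 6, 9]
reverse → [9, 6, 4, 3]
append 7 → [9, 6, 4, 3, 7]
pop() removes 7 → [9, 6, 4, 3]
append items[-1]+items[0] = 3+9 = 12 → [9, 6, 4, 3, 12]
append items[0]+items[0] = 9+9 = 18 → [9, 6, 4, 3, 12, 18]
items[-1]-items[0] = 18-9 = 9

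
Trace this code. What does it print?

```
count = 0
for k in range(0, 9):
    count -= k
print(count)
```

-36

k=0: count = 0-0 = 0
k=1: count = 0-1 = -1
k=2: count = (-1)-2 = -3
k=3: count = (-3)-3 = -6
k=4: count = (-6)-4 = -10
k=5: count = (-10)-5 = -15
k=6: count = (-15)-6 = -21
k=7: count = (-21)-7 = -28
k=8: count = (-28)-8 = -36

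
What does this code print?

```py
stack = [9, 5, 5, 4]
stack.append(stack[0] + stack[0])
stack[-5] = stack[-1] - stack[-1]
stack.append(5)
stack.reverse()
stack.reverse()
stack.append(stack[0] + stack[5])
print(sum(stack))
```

append stack[0]+stack[0] = 9+9 = 18 → [9, 5, 5, 4, 18]
stack[-5] = stack[-1]-stack[-1] = 18-18 = 0 → [0, 5, 5, 4, 18]
append 5 → [0, 5, 5, 4, 18, 5]
reverse → [5, 18, 4, 5, 5, 0]
reverse → [0, 5, 5, 4, 18, 5]
append stack[0]+stack[5] = 0+5 = 5 → [0, 5, 5, 4, 18, 5, 5]
sum = 42

42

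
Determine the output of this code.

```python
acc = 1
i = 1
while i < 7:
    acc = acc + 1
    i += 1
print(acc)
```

7

i=1: acc = 1+1 = 2
i=2: acc = 2+1 = 3
i=3: acc = 3+1 = 4
i=4: acc = 4+1 = 5
i=5: acc = 5+1 = 6
i=6: acc = 6+1 = 7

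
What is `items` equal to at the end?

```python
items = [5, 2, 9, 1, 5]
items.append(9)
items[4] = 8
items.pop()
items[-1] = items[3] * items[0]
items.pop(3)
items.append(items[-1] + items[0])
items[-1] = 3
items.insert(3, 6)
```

append 9 → [5, 2, 9, 1, 5, 9]
items[4] = 8 → [5, 2, 9, 1, 8, 9]
pop() removes 9 → [5, 2, 9, 1, 8]
items[-1] = items[3]*items[0] = 1*5 = 5 → [5, 2, 9, 1, 5]
pop(3) removes 1 → [5, 2, 9, 5]
append items[-1]+items[0] = 5+5 = 10 → [5, 2, 9, 5, 10]
items[-1] = 3 → [5, 2, 9, 5, 3]
insert 6 at 3 → [5, 2, 9, 6, 5, 3]

[5, 2, 9, 6, 5, 3]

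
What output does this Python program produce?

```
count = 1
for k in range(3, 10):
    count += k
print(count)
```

43

k=3: count = 1+3 = 4
k=4: count = 4+4 = 8
k=5: count = 8+5 = 13
k=6: count = 13+6 = 19
k=7: count = 19+7 = 26
k=8: count = 26+8 = 34
k=9: count = 34+9 = 43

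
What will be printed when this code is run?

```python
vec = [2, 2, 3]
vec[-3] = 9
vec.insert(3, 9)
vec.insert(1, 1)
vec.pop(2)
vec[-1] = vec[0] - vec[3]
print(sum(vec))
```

13

vec[-3] = 9 → [9, 2, 3]
insert 9 at 3 → [9, 2, 3, 9]
insert 1 at 1 → [9, 1, 2, 3, 9]
pop(2) removes 2 → [9, 1, 3, 9]
vec[-1] = vec[0]-vec[3] = 9-9 = 0 → [9, 1, 3, 0]
sum = 13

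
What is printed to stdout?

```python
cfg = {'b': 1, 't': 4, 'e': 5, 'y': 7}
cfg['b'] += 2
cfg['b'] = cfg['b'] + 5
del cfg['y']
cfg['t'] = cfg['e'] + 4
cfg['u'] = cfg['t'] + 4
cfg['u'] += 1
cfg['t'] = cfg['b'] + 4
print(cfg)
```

{'b': 8, 't': 12, 'e': 5, 'u': 14}

cfg['b'] = 1+2 = 3 → {'b': 3, 't': 4, 'e': 5, 'y': 7}
cfg['b'] = cfg['b']+5 = 8 → {'b': 8, 't': 4, 'e': 5, 'y': 7}
del 'y' → {'b': 8, 't': 4, 'e': 5}
cfg['t'] = cfg['e']+4 = 9 → {'b': 8, 't': 9, 'e': 5}
cfg['u'] = cfg['t']+4 = 13 → {'b': 8, 't': 9, 'e': 5, 'u': 13}
cfg['u'] = 13+1 = 14 → {'b': 8, 't': 9, 'e': 5, 'u': 14}
cfg['t'] = cfg['b']+4 = 12 → {'b': 8, 't': 12, 'e': 5, 'u': 14}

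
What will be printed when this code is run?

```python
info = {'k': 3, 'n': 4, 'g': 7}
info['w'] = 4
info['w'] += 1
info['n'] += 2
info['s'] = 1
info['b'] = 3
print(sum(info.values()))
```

25

info['w'] = 4 → {'k': 3, 'n': 4, 'g': 7, 'w': 4}
info['w'] = 4+1 = 5 → {'k': 3, 'n': 4, 'g': 7, 'w': 5}
info['n'] = 4+2 = 6 → {'k': 3, 'n': 6, 'g': 7, 'w': 5}
info['s'] = 1 → {'k': 3, 'n': 6, 'g': 7, 'w': 5, 's': 1}
info['b'] = 3 → {'k': 3, 'n': 6, 'g': 7, 'w': 5, 's': 1, 'b': 3}
sum of values = 25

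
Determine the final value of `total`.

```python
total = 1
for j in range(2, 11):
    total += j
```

55

j=2: total = 1+2 = 3
j=3: total = 3+3 = 6
j=4: total = 6+4 = 10
j=5: total = 10+5 = 15
j=6: total = 15+6 = 21
j=7: total = 21+7 = 28
j=8: total = 28+8 = 36
j=9: total = 36+9 = 45
j=10: total = 45+10 = 55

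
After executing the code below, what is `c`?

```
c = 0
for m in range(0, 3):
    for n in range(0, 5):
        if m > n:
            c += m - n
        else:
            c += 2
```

28

m=0,n=0: not 0>0, c = 0+2 = 2
m=0,n=1: not 0>1, c = 2+2 = 4
m=0,n=2: not 0>2, c = 4+2 = 6
m=0,n=3: not 0>3, c = 6+2 = 8
m=0,n=4: not 0>4, c = 8+2 = 10
m=1,n=0: 1>0, c = 10+1 = 11
m=1,n=1: not 1>1, c = 11+2 = 13
m=1,n=2: not 1>2, c = 13+2 = 15
m=1,n=3: not 1>3, c = 15+2 = 17
m=1,n=4: not 1>4, c = 17+2 = 19
m=2,n=0: 2>0, c = 19+2 = 21
m=2,n=1: 2>1, c = 21+1 = 22
m=2,n=2: not 2>2, c = 22+2 = 24
m=2,n=3: not 2>3, c = 24+2 = 26
m=2,n=4: not 2>4, c = 26+2 = 28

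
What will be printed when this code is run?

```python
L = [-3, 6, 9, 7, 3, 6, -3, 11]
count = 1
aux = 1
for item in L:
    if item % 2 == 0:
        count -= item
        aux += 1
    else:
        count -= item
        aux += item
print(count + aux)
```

-8

item=-3: not even, count = 1-(-3) = 4; aux=-2
item=6: even, count = 4-6 = -2; aux=-1
item=9: not even, count = (-2)-9 = -11; aux=8
item=7: not even, count = (-11)-7 = -18; aux=15
item=3: not even, count = (-18)-3 = -21; aux=18
item=6: even, count = (-21)-6 = -27; aux=19
item=-3: not even, count = (-27)-(-3) = -24; aux=16
item=11: not even, count = (-24)-11 = -35; aux=27
count+aux = (-35)+27 = -8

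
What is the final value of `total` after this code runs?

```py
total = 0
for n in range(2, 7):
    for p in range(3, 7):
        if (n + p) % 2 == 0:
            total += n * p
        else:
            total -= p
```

140

n=2,p=3: odd sum, total = 0-3 = -3
n=2,p=4: even sum, total = (-3)+8 = 5
n=2,p=5: odd sum, total = 5-5 = 0
n=2,p=6: even sum, total = 0+12 = 12
n=3,p=3: even sum, total = 12+9 = 21
n=3,p=4: odd sum, total = 21-4 = 17
n=3,p=5: even sum, total = 17+15 = 32
n=3,p=6: odd sum, total = 32-6 = 26
n=4,p=3: odd sum, total = 26-3 = 23
n=4,p=4: even sum, total = 23+16 = 39
n=4,p=5: odd sum, total = 39-5 = 34
n=4,p=6: even sum, total = 34+24 = 58
n=5,p=3: even sum, total = 58+15 = 73
n=5,p=4: odd sum, total = 73-4 = 69
n=5,p=5: even sum, total = 69+25 = 94
n=5,p=6: odd sum, total = 94-6 = 88
n=6,p=3: odd sum, total = 88-3 = 85
n=6,p=4: even sum, total = 85+24 = 109
n=6,p=5: odd sum, total = 109-5 = 104
n=6,p=6: even sum, total = 104+36 = 140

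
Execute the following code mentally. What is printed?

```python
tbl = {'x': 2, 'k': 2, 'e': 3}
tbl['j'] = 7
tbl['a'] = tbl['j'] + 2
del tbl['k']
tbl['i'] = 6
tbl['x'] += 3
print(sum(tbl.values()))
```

30

tbl['j'] = 7 → {'x': 2, 'k': 2, 'e': 3, 'j': 7}
tbl['a'] = tbl['j']+2 = 9 → {'x': 2, 'k': 2, 'e': 3, 'j': 7, 'a': 9}
del 'k' → {'x': 2, 'e': 3, 'j': 7, 'a': 9}
tbl['i'] = 6 → {'x': 2, 'e': 3, 'j': 7, 'a': 9, 'i': 6}
tbl['x'] = 2+3 = 5 → {'x': 5, 'e': 3, 'j': 7, 'a': 9, 'i': 6}
sum of values = 30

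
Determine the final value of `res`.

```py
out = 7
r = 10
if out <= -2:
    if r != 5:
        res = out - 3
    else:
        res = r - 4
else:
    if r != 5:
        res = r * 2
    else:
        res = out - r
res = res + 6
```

26

out=7, r=10
out <= -2 is False; r != 5 is True
→ res = r * 2 = 20
res = 20+6 = 26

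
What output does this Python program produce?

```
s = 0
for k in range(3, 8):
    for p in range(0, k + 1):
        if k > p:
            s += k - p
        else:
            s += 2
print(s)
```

k=3,p=0: 3>0, s = 0+3 = 3
k=3,p=1: 3>1, s = 3+2 = 5
k=3,p=2: 3>2, s = 5+1 = 6
k=3,p=3: not 3>3, s = 6+2 = 8
k=4,p=0: 4>0, s = 8+4 = 12
k=4,p=1: 4>1, s = 12+3 = 15
k=4,p=2: 4>2, s = 15+2 = 17
k=4,p=3: 4>3, s = 17+1 = 18
k=4,p=4: not 4>4, s = 18+2 = 20
k=5,p=0: 5>0, s = 20+5 = 25
k=5,p=1: 5>1, s = 25+4 = 29
k=5,p=2: 5>2, s = 29+3 = 32
k=5,p=3: 5>3, s = 32+2 = 34
k=5,p=4: 5>4, s = 34+1 = 35
k=5,p=5: not 5>5, s = 35+2 = 37
k=6,p=0: 6>0, s = 37+6 = 43
k=6,p=1: 6>1, s = 43+5 = 48
k=6,p=2: 6>2, s = 48+4 = 52
k=6,p=3: 6>3, s = 52+3 = 55
k=6,p=4: 6>4, s = 55+2 = 57
k=6,p=5: 6>5, s = 57+1 = 58
k=6,p=6: not 6>6, s = 58+2 = 60
k=7,p=0: 7>0, s = 60+7 = 67
k=7,p=1: 7>1, s = 67+6 = 73
k=7,p=2: 7>2, s = 73+5 = 78
k=7,p=3: 7>3, s = 78+4 = 82
k=7,p=4: 7>4, s = 82+3 = 85
k=7,p=5: 7>5, s = 85+2 = 87
k=7,p=6: 7>6, s = 87+1 = 88
k=7,p=7: not 7>7, s = 88+2 = 90

90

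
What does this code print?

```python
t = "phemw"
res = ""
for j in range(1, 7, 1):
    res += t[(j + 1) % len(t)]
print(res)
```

j=1: add t[2]='e' → 'e'
j=2: add t[3]='m' → 'em'
j=3: add t[4]='w' → 'emw'
j=4: add t[0]='p' → 'emwp'
j=5: add t[1]='h' → 'emwph'
j=6: add t[2]='e' → 'emwphe'

emwphe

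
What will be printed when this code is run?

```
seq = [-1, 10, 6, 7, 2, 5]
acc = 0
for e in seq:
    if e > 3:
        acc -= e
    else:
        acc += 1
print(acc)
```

e=-1: not >3, acc = 0+1 = 1
e=10: >3, acc = 1-10 = -9
e=6: >3, acc = (-9)-6 = -15
e=7: >3, acc = (-15)-7 = -22
e=2: not >3, acc = (-22)+1 = -21
e=5: >3, acc = (-21)-5 = -26

-26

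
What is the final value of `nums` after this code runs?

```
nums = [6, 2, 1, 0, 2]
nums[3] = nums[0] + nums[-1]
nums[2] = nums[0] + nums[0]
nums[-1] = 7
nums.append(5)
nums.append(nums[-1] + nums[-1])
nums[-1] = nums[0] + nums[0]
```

[6, 2, 12, 8, 7, 5, 12]

nums[3] = nums[0]+nums[-1] = 6+2 = 8 → [6, 2, 1, 8, 2]
nums[2] = nums[0]+nums[0] = 6+6 = 12 → [6, 2, 12, 8, 2]
nums[-1] = 7 → [6, 2, 12, 8, 7]
append 5 → [6, 2, 12, 8, 7, 5]
append nums[-1]+nums[-1] = 5+5 = 10 → [6, 2, 12, 8, 7, 5, 10]
nums[-1] = nums[0]+nums[0] = 6+6 = 12 → [6, 2, 12, 8, 7, 5, 12]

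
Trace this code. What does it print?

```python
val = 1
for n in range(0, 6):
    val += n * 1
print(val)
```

n=0: val = 1+0*1 = 1
n=1: val = 1+1*1 = 2
n=2: val = 2+2*1 = 4
n=3: val = 4+3*1 = 7
n=4: val = 7+4*1 = 11
n=5: val = 11+5*1 = 16

16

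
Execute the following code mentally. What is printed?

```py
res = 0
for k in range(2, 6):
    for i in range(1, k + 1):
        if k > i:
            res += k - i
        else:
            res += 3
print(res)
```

k=2,i=1: 2>1, res = 0+1 = 1
k=2,i=2: not 2>2, res = 1+3 = 4
k=3,i=1: 3>1, res = 4+2 = 6
k=3,i=2: 3>2, res = 6+1 = 7
k=3,i=3: not 3>3, res = 7+3 = 10
k=4,i=1: 4>1, res = 10+3 = 13
k=4,i=2: 4>2, res = 13+2 = 15
k=4,i=3: 4>3, res = 15+1 = 16
k=4,i=4: not 4>4, res = 16+3 = 19
k=5,i=1: 5>1, res = 19+4 = 23
k=5,i=2: 5>2, res = 23+3 = 26
k=5,i=3: 5>3, res = 26+2 = 28
k=5,i=4: 5>4, res = 28+1 = 29
k=5,i=5: not 5>5, res = 29+3 = 32

32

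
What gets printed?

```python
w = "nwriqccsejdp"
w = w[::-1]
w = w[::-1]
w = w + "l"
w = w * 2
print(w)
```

reverse → 'pdjesccqirwn'
reverse → 'nwriqccsejdp'
+ 'l' → 'nwriqccsejdpl'
repeat ×2 → 'nwriqccsejdplnwriqccsejdpl'

nwriqccsejdplnwriqccsejdpl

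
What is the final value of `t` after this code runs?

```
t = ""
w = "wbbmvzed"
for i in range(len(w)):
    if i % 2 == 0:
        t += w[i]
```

i=0: add 'w' → 'w'
i=1: skip
i=2: add 'b' → 'wb'
i=3: skip
i=4: add 'v' → 'wbv'
i=5: skip
i=6: add 'e' → 'wbve'
i=7: skip

'wbve'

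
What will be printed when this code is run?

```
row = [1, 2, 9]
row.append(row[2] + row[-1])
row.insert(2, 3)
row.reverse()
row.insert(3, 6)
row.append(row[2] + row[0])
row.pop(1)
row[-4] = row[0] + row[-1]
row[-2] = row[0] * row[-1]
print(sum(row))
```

461

append row[2]+row[-1] = 9+9 = 18 → [1, 2, 9, 18]
insert 3 at 2 → [1, 2, 3, 9, 18]
reverse → [18, 9, 3, 2, 1]
insert 6 at 3 → [18, 9, 3, 6, 2, 1]
append row[2]+row[0] = 3+18 = 21 → [18, 9, 3, 6, 2, 1, 21]
pop(1) removes 9 → [18, 3, 6, 2, 1, 21]
row[-4] = row[0]+row[-1] = 18+21 = 39 → [18, 3, 39, 2, 1, 21]
row[-2] = row[0]*row[-1] = 18*21 = 378 → [18, 3, 39, 2, 378, 21]
sum = 461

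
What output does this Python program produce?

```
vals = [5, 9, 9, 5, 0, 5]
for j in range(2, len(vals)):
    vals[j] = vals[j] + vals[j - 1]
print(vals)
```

j=2: vals[2] = 9+9 = 18 → [5, 9, 18, 5, 0, 5]
j=3: vals[3] = 5+18 = 23 → [5, 9, 18, 23, 0, 5]
j=4: vals[4] = 0+23 = 23 → [5, 9, 18, 23, 23, 5]
j=5: vals[5] = 5+23 = 28 → [5, 9, 18, 23, 23, 28]

[5, 9, 18, 23, 23, 28]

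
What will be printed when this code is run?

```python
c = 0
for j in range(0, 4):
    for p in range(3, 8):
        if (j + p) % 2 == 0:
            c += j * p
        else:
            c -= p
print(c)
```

j=0,p=3: odd sum, c = 0-3 = -3
j=0,p=4: even sum, c = (-3)+0 = -3
j=0,p=5: odd sum, c = (-3)-5 = -8
j=0,p=6: even sum, c = (-8)+0 = -8
j=0,p=7: odd sum, c = (-8)-7 = -15
j=1,p=3: even sum, c = (-15)+3 = -12
j=1,p=4: odd sum, c = (-12)-4 = -16
j=1,p=5: even sum, c = (-16)+5 = -11
j=1,p=6: odd sum, c = (-11)-6 = -17
j=1,p=7: even sum, c = (-17)+7 = -10
j=2,p=3: odd sum, c = (-10)-3 = -13
j=2,p=4: even sum, c = (-13)+8 = -5
j=2,p=5: odd sum, c = (-5)-5 = -10
j=2,p=6: even sum, c = (-10)+12 = 2
j=2,p=7: odd sum, c = 2-7 = -5
j=3,p=3: even sum, c = (-5)+9 = 4
j=3,p=4: odd sum, c = 4-4 = 0
j=3,p=5: even sum, c = 0+15 = 15
j=3,p=6: odd sum, c = 15-6 = 9
j=3,p=7: even sum, c = 9+21 = 30

30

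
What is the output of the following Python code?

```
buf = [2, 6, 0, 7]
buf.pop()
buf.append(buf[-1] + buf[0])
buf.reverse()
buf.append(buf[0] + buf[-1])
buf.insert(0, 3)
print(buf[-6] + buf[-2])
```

pop() removes 7 → [2, 6, 0]
append buf[-1]+buf[0] = 0+2 = 2 → [2, 6, 0, 2]
reverse → [2, 0, 6, 2]
append buf[0]+buf[-1] = 2+2 = 4 → [2, 0, 6, 2, 4]
insert 3 at 0 → [3, 2, 0, 6, 2, 4]
buf[-6]+buf[-2] = 3+2 = 5

5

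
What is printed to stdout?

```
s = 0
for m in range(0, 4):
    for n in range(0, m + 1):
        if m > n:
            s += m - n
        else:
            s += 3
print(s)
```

m=0,n=0: not 0>0, s = 0+3 = 3
m=1,n=0: 1>0, s = 3+1 = 4
m=1,n=1: not 1>1, s = 4+3 = 7
m=2,n=0: 2>0, s = 7+2 = 9
m=2,n=1: 2>1, s = 9+1 = 10
m=2,n=2: not 2>2, s = 10+3 = 13
m=3,n=0: 3>0, s = 13+3 = 16
m=3,n=1: 3>1, s = 16+2 = 18
m=3,n=2: 3>2, s = 18+1 = 19
m=3,n=3: not 3>3, s = 19+3 = 22

22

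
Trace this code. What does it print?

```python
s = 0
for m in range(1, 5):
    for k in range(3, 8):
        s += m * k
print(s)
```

m=1,k=3: s = 0+3 = 3
m=1,k=4: s = 3+4 = 7
m=1,k=5: s = 7+5 = 12
m=1,k=6: s = 12+6 = 18
m=1,k=7: s = 18+7 = 25
m=2,k=3: s = 25+6 = 31
m=2,k=4: s = 31+8 = 39
m=2,k=5: s = 39+10 = 49
m=2,k=6: s = 49+12 = 61
m=2,k=7: s = 61+14 = 75
m=3,k=3: s = 75+9 = 84
m=3,k=4: s = 84+12 = 96
m=3,k=5: s = 96+15 = 111
m=3,k=6: s = 111+18 = 129
m=3,k=7: s = 129+21 = 150
m=4,k=3: s = 150+12 = 162
m=4,k=4: s = 162+16 = 178
m=4,k=5: s = 178+20 = 198
m=4,k=6: s = 198+24 = 222
m=4,k=7: s = 222+28 = 250

250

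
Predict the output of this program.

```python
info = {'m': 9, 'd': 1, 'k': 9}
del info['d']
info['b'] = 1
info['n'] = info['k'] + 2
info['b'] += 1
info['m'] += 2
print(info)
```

{'m': 11, 'k': 9, 'b': 2, 'n': 11}

del 'd' → {'m': 9, 'k': 9}
info['b'] = 1 → {'m': 9, 'k': 9, 'b': 1}
info['n'] = info['k']+2 = 11 → {'m': 9, 'k': 9, 'b': 1, 'n': 11}
info['b'] = 1+1 = 2 → {'m': 9, 'k': 9, 'b': 2, 'n': 11}
info['m'] = 9+2 = 11 → {'m': 11, 'k': 9, 'b': 2, 'n': 11}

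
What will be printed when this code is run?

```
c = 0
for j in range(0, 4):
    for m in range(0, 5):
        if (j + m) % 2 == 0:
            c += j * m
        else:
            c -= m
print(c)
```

j=0,m=0: even sum, c = 0+0 = 0
j=0,m=1: odd sum, c = 0-1 = -1
j=0,m=2: even sum, c = (-1)+0 = -1
j=0,m=3: odd sum, c = (-1)-3 = -4
j=0,m=4: even sum, c = (-4)+0 = -4
j=1,m=0: odd sum, c = (-4)-0 = -4
j=1,m=1: even sum, c = (-4)+1 = -3
j=1,m=2: odd sum, c = (-3)-2 = -5
j=1,m=3: even sum, c = (-5)+3 = -2
j=1,m=4: odd sum, c = (-2)-4 = -6
j=2,m=0: even sum, c = (-6)+0 = -6
j=2,m=1: odd sum, c = (-6)-1 = -7
j=2,m=2: even sum, c = (-7)+4 = -3
j=2,m=3: odd sum, c = (-3)-3 = -6
j=2,m=4: even sum, c = (-6)+8 = 2
j=3,m=0: odd sum, c = 2-0 = 2
j=3,m=1: even sum, c = 2+3 = 5
j=3,m=2: odd sum, c = 5-2 = 3
j=3,m=3: even sum, c = 3+9 = 12
j=3,m=4: odd sum, c = 12-4 = 8

8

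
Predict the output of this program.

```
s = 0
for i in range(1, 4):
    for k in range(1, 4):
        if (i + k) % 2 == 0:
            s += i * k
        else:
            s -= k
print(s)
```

i=1,k=1: even sum, s = 0+1 = 1
i=1,k=2: odd sum, s = 1-2 = -1
i=1,k=3: even sum, s = (-1)+3 = 2
i=2,k=1: odd sum, s = 2-1 = 1
i=2,k=2: even sum, s = 1+4 = 5
i=2,k=3: odd sum, s = 5-3 = 2
i=3,k=1: even sum, s = 2+3 = 5
i=3,k=2: odd sum, s = 5-2 = 3
i=3,k=3: even sum, s = 3+9 = 12

12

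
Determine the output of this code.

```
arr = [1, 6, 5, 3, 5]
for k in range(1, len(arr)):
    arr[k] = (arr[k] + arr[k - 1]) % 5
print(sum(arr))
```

k=1: arr[1] = (6+1)%5 = 2 → [1, 2, 5, 3, 5]
k=2: arr[2] = (5+2)%5 = 2 → [1, 2, 2, 3, 5]
k=3: arr[3] = (3+2)%5 = 0 → [1, 2, 2, 0, 5]
k=4: arr[4] = (5+0)%5 = 0 → [1, 2, 2, 0, 0]
sum = 5

5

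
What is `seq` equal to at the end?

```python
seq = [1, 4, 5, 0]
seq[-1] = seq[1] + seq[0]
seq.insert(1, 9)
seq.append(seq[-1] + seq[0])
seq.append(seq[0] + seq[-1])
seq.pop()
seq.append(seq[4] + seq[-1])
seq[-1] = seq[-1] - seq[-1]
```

seq[-1] = seq[1]+seq[0] = 4+1 = 5 → [1, 4, 5, 5]
insert 9 at 1 → [1, 9, 4, 5, 5]
append seq[-1]+seq[0] = 5+1 = 6 → [1, 9, 4, 5, 5, 6]
append seq[0]+seq[-1] = 1+6 = 7 → [1, 9, 4, 5, 5, 6, 7]
pop() removes 7 → [1, 9, 4, 5, 5, 6]
append seq[4]+seq[-1] = 5+6 = 11 → [1, 9, 4, 5, 5, 6, 11]
seq[-1] = seq[-1]-seq[-1] = 11-11 = 0 → [1, 9, 4, 5, 5, 6, 0]

[1, 9, 4, 5, 5, 6, 0]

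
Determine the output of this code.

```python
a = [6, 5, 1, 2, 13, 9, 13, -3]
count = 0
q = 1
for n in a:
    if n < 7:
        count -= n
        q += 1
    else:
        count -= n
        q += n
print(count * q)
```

n=6: <7, count = 0-6 = -6; q=2
n=5: <7, count = (-6)-5 = -11; q=3
n=1: <7, count = (-11)-1 = -12; q=4
n=2: <7, count = (-12)-2 = -14; q=5
n=13: not <7, count = (-14)-13 = -27; q=18
n=9: not <7, count = (-27)-9 = -36; q=27
n=13: not <7, count = (-36)-13 = -49; q=40
n=-3: <7, count = (-49)-(-3) = -46; q=41
count*q = (-46)*41 = -1886

-1886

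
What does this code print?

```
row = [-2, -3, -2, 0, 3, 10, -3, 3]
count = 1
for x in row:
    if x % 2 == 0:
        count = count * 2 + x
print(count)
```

2

x=-2: even, count = 1*2+(-2) = 0
x=-3: not even
x=-2: even, count = 0*2+(-2) = -2
x=0: even, count = (-2)*2+0 = -4
x=3: not even
x=10: even, count = (-4)*2+10 = 2
x=-3: not even
x=3: not even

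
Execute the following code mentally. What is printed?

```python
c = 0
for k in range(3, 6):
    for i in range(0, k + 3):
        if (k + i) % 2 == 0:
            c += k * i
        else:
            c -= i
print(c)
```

k=3,i=0: odd sum, c = 0-0 = 0
k=3,i=1: even sum, c = 0+3 = 3
k=3,i=2: odd sum, c = 3-2 = 1
k=3,i=3: even sum, c = 1+9 = 10
k=3,i=4: odd sum, c = 10-4 = 6
k=3,i=5: even sum, c = 6+15 = 21
k=4,i=0: even sum, c = 21+0 = 21
k=4,i=1: odd sum, c = 21-1 = 20
k=4,i=2: even sum, c = 20+8 = 28
k=4,i=3: odd sum, c = 28-3 = 25
k=4,i=4: even sum, c = 25+16 = 41
k=4,i=5: odd sum, c = 41-5 = 36
k=4,i=6: even sum, c = 36+24 = 60
k=5,i=0: odd sum, c = 60-0 = 60
k=5,i=1: even sum, c = 60+5 = 65
k=5,i=2: odd sum, c = 65-2 = 63
k=5,i=3: even sum, c = 63+15 = 78
k=5,i=4: odd sum, c = 78-4 = 74
k=5,i=5: even sum, c = 74+25 = 99
k=5,i=6: odd sum, c = 99-6 = 93
k=5,i=7: even sum, c = 93+35 = 128

128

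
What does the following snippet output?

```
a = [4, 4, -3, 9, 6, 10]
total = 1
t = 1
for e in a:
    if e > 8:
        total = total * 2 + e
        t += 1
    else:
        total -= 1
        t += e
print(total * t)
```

e=4: not >8, total = 1-1 = 0; t=5
e=4: not >8, total = 0-1 = -1; t=9
e=-3: not >8, total = (-1)-1 = -2; t=6
e=9: >8, total = (-2)*2+9 = 5; t=7
e=6: not >8, total = 5-1 = 4; t=13
e=10: >8, total = 4*2+10 = 18; t=14
total*t = 18*14 = 252

252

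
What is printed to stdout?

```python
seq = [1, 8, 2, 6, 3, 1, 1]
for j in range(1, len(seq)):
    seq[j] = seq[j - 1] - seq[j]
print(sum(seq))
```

-87

j=1: seq[1] = 1-8 = -7 → [1, -7, 2, 6, 3, 1, 1]
j=2: seq[2] = (-7)-2 = -9 → [1, -7, -9, 6, 3, 1, 1]
j=3: seq[3] = (-9)-6 = -15 → [1, -7, -9, -15, 3, 1, 1]
j=4: seq[4] = (-15)-3 = -18 → [1, -7, -9, -15, -18, 1, 1]
j=5: seq[5] = (-18)-1 = -19 → [1, -7, -9, -15, -18, -19, 1]
j=6: seq[6] = (-19)-1 = -20 → [1, -7, -9, -15, -18, -19, -20]
sum = -87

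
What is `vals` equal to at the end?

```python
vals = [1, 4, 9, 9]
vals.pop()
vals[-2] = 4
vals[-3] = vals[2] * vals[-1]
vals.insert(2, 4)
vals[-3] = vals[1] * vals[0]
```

pop() removes 9 → [1, 4, 9]
vals[-2] = 4 → [1, 4, 9]
vals[-3] = vals[2]*vals[-1] = 9*9 = 81 → [81, 4, 9]
insert 4 at 2 → [81, 4, 4, 9]
vals[-3] = vals[1]*vals[0] = 4*81 = 324 → [81, 324, 4, 9]

[81, 324, 4, 9]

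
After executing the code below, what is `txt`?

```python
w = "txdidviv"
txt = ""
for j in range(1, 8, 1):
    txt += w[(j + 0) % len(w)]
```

'xdidviv'

j=1: add w[1]='x' → 'x'
j=2: add w[2]='d' → 'xd'
j=3: add w[3]='i' → 'xdi'
j=4: add w[4]='d' → 'xdid'
j=5: add w[5]='v' → 'xdidv'
j=6: add w[6]='i' → 'xdidvi'
j=7: add w[7]='v' → 'xdidviv'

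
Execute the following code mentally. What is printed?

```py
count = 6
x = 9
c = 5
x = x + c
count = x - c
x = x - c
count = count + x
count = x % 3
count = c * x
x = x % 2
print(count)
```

45

x = 9+5 = 14
count = 14-5 = 9
x = 14-5 = 9
count = 9+9 = 18
count = 9%3 = 0
count = 5*9 = 45
x = 9%2 = 1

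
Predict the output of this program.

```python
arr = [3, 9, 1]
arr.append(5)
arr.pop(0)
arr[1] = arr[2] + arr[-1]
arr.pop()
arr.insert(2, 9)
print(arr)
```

[9, 10, 9]

append 5 → [3, 9, 1, 5]
pop(0) removes 3 → [9, 1, 5]
arr[1] = arr[2]+arr[-1] = 5+5 = 10 → [9, 10, 5]
pop() removes 5 → [9, 10]
insert 9 at 2 → [9, 10, 9]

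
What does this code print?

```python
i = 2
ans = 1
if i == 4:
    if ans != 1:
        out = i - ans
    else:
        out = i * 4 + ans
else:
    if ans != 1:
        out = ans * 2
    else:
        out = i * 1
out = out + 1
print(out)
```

3

i=2, ans=1
i == 4 is False; ans != 1 is False
→ out = i * 1 = 2
out = 2+1 = 3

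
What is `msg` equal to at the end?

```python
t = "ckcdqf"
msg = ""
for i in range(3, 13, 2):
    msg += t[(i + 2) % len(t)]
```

i=3: add t[5]='f' → 'f'
i=5: add t[1]='k' → 'fk'
i=7: add t[3]='d' → 'fkd'
i=9: add t[5]='f' → 'fkdf'
i=11: add t[1]='k' → 'fkdfk'

'fkdfk'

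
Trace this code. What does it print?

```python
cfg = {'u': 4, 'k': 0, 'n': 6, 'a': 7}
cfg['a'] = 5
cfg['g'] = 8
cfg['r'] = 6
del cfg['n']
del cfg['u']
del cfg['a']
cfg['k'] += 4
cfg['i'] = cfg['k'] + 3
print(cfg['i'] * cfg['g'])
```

cfg['a'] = 5 → {'u': 4, 'k': 0, 'n': 6, 'a': 5}
cfg['g'] = 8 → {'u': 4, 'k': 0, 'n': 6, 'a': 5, 'g': 8}
cfg['r'] = 6 → {'u': 4, 'k': 0, 'n': 6, 'a': 5, 'g': 8, 'r': 6}
del 'n' → {'u': 4, 'k': 0, 'a': 5, 'g': 8, 'r': 6}
del 'u' → {'k': 0, 'a': 5, 'g': 8, 'r': 6}
del 'a' → {'k': 0, 'g': 8, 'r': 6}
cfg['k'] = 0+4 = 4 → {'k': 4, 'g': 8, 'r': 6}
cfg['i'] = cfg['k']+3 = 7 → {'k': 4, 'g': 8, 'r': 6, 'i': 7}
cfg['i']*cfg['g'] = 7*8 = 56

56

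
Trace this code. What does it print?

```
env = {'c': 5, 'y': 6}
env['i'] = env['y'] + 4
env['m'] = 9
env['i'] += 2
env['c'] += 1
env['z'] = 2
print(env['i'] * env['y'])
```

72

env['i'] = env['y']+4 = 10 → {'c': 5, 'y': 6, 'i': 10}
env['m'] = 9 → {'c': 5, 'y': 6, 'i': 10, 'm': 9}
env['i'] = 10+2 = 12 → {'c': 5, 'y': 6, 'i': 12, 'm': 9}
env['c'] = 5+1 = 6 → {'c': 6, 'y': 6, 'i': 12, 'm': 9}
env['z'] = 2 → {'c': 6, 'y': 6, 'i': 12, 'm': 9, 'z': 2}
env['i']*env['y'] = 12*6 = 72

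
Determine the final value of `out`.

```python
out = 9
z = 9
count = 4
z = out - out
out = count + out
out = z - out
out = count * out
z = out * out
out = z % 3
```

z = 9-9 = 0
out = 4+9 = 13
out = 0-13 = -13
out = 4*(-13) = -52
z = (-52)*(-52) = 2704
out = 2704%3 = 1

1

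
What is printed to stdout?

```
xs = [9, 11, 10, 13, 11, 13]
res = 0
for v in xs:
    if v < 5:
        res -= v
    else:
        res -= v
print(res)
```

v=9: not <5, res = 0-9 = -9
v=11: not <5, res = (-9)-11 = -20
v=10: not <5, res = (-20)-10 = -30
v=13: not <5, res = (-30)-13 = -43
v=11: not <5, res = (-43)-11 = -54
v=13: not <5, res = (-54)-13 = -67

-67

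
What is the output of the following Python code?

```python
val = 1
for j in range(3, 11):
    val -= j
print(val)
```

j=3: val = 1-3 = -2
j=4: val = (-2)-4 = -6
j=5: val = (-6)-5 = -11
j=6: val = (-11)-6 = -17
j=7: val = (-17)-7 = -24
j=8: val = (-24)-8 = -32
j=9: val = (-32)-9 = -41
j=10: val = (-41)-10 = -51

-51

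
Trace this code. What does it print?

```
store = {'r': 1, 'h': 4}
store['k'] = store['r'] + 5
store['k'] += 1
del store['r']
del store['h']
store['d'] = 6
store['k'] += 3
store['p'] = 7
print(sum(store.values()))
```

23

store['k'] = store['r']+5 = 6 → {'r': 1, 'h': 4, 'k': 6}
store['k'] = 6+1 = 7 → {'r': 1, 'h': 4, 'k': 7}
del 'r' → {'h': 4, 'k': 7}
del 'h' → {'k': 7}
store['d'] = 6 → {'k': 7, 'd': 6}
store['k'] = 7+3 = 10 → {'k': 10, 'd': 6}
store['p'] = 7 → {'k': 10, 'd': 6, 'p': 7}
sum of values = 23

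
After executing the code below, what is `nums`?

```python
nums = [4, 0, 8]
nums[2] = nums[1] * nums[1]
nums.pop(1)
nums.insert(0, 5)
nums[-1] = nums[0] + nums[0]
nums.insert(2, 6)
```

nums[2] = nums[1]*nums[1] = 0*0 = 0 → [4, 0, 0]
pop(1) removes 0 → [4, 0]
insert 5 at 0 → [5, 4, 0]
nums[-1] = nums[0]+nums[0] = 5+5 = 10 → [5, 4, 10]
insert 6 at 2 → [5, 4, 6, 10]

[5, 4, 6, 10]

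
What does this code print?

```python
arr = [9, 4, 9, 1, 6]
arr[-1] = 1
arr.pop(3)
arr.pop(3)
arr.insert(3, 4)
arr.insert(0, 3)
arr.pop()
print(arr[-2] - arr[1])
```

-5

arr[-1] = 1 → [9, 4, 9, 1, 1]
pop(3) removes 1 → [9, 4, 9, 1]
pop(3) removes 1 → [9, 4, 9]
insert 4 at 3 → [9, 4, 9, 4]
insert 3 at 0 → [3, 9, 4, 9, 4]
pop() removes 4 → [3, 9, 4, 9]
arr[-2]-arr[1] = 4-9 = -5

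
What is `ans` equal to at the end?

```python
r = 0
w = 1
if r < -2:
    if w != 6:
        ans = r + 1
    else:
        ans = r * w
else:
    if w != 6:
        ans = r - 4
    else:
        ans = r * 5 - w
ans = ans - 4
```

r=0, w=1
r < -2 is False; w != 6 is True
→ ans = r - 4 = -4
ans = (-4)-4 = -8

-8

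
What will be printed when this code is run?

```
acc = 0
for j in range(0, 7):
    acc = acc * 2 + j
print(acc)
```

j=0: acc = 0*2+0 = 0
j=1: acc = 0*2+1 = 1
j=2: acc = 1*2+2 = 4
j=3: acc = 4*2+3 = 11
j=4: acc = 11*2+4 = 26
j=5: acc = 26*2+5 = 57
j=6: acc = 57*2+6 = 120

120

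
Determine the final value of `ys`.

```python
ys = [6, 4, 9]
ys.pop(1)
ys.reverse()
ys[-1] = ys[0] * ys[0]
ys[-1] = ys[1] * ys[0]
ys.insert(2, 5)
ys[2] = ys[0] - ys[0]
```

pop(1) removes 4 → [6, 9]
reverse → [9, 6]
ys[-1] = ys[0]*ys[0] = 9*9 = 81 → [9, 81]
ys[-1] = ys[1]*ys[0] = 81*9 = 729 → [9, 729]
insert 5 at 2 → [9, 729, 5]
ys[2] = ys[0]-ys[0] = 9-9 = 0 → [9, 729, 0]

[9, 729, 0]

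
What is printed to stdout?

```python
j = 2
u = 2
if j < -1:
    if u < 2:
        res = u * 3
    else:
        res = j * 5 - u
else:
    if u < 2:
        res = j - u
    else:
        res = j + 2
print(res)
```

j=2, u=2
j < -1 is False; u < 2 is False
→ res = j + 2 = 4

4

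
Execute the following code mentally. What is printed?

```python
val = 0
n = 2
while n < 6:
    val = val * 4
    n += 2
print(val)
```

n=2: val = 0*4 = 0
n=4: val = 0*4 = 0

0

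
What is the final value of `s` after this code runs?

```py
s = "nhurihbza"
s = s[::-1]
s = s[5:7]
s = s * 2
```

'ruru'

reverse → 'azbhiruhn'
slice [5:7] → 'ru'
repeat ×2 → 'ruru'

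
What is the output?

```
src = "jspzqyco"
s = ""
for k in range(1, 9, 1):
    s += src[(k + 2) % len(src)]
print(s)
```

zqycojsp

k=1: add src[3]='z' → 'z'
k=2: add src[4]='q' → 'zq'
k=3: add src[5]='y' → 'zqy'
k=4: add src[6]='c' → 'zqyc'
k=5: add src[7]='o' → 'zqyco'
k=6: add src[0]='j' → 'zqycoj'
k=7: add src[1]='s' → 'zqycojs'
k=8: add src[2]='p' → 'zqycojsp'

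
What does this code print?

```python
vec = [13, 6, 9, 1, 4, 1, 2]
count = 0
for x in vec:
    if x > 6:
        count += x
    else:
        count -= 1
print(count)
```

x=13: >6, count = 0+13 = 13
x=6: not >6, count = 13-1 = 12
x=9: >6, count = 12+9 = 21
x=1: not >6, count = 21-1 = 20
x=4: not >6, count = 20-1 = 19
x=1: not >6, count = 19-1 = 18
x=2: not >6, count = 18-1 = 17

17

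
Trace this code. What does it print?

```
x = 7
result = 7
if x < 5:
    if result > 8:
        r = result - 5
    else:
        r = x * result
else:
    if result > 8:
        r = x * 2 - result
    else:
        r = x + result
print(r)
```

14

x=7, result=7
x < 5 is False; result > 8 is False
→ r = x + result = 14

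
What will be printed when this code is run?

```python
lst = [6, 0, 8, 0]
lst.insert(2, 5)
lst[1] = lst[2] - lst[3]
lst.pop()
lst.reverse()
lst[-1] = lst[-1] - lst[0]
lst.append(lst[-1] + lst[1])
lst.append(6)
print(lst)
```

insert 5 at 2 → [6, 0, 5, 8, 0]
lst[1] = lst[2]-lst[3] = 5-8 = -3 → [6, -3, 5, 8, 0]
pop() removes 0 → [6, -3, 5, 8]
reverse → [8, 5, -3, 6]
lst[-1] = lst[-1]-lst[0] = 6-8 = -2 → [8, 5, -3, -2]
append lst[-1]+lst[1] = (-2)+5 = 3 → [8, 5, -3, -2, 3]
append 6 → [8, 5, -3, -2, 3, 6]

[8, 5, -3, -2, 3, 6]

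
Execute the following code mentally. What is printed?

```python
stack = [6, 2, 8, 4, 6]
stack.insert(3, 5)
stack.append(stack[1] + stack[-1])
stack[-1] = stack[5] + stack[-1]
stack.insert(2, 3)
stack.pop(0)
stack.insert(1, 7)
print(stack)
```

[2, 7, 3, 8, 5, 4, 6, 14]

insert 5 at 3 → [6, 2, 8, 5, 4, 6]
append stack[1]+stack[-1] = 2+6 = 8 → [6, 2, 8, 5, 4, 6, 8]
stack[-1] = stack[5]+stack[-1] = 6+8 = 14 → [6, 2, 8, 5, 4, 6, 14]
insert 3 at 2 → [6, 2, 3, 8, 5, 4, 6, 14]
pop(0) removes 6 → [2, 3, 8, 5, 4, 6, 14]
insert 7 at 1 → [2, 7, 3, 8, 5, 4, 6, 14]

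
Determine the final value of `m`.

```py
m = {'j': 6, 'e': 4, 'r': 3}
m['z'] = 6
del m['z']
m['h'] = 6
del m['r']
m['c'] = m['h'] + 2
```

{'j': 6, 'e': 4, 'h': 6, 'c': 8}

m['z'] = 6 → {'j': 6, 'e': 4, 'r': 3, 'z': 6}
del 'z' → {'j': 6, 'e': 4, 'r': 3}
m['h'] = 6 → {'j': 6, 'e': 4, 'r': 3, 'h': 6}
del 'r' → {'j': 6, 'e': 4, 'h': 6}
m['c'] = m['h']+2 = 8 → {'j': 6, 'e': 4, 'h': 6, 'c': 8}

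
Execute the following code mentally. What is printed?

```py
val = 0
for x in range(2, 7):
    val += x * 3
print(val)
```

x=2: val = 0+2*3 = 6
x=3: val = 6+3*3 = 15
x=4: val = 15+4*3 = 27
x=5: val = 27+5*3 = 42
x=6: val = 42+6*3 = 60

60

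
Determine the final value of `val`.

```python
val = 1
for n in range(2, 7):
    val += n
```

n=2: val = 1+2 = 3
n=3: val = 3+3 = 6
n=4: val = 6+4 = 10
n=5: val = 10+5 = 15
n=6: val = 15+6 = 21

21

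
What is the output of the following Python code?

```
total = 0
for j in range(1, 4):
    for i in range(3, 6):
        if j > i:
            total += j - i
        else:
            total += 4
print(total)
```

36

j=1,i=3: not 1>3, total = 0+4 = 4
j=1,i=4: not 1>4, total = 4+4 = 8
j=1,i=5: not 1>5, total = 8+4 = 12
j=2,i=3: not 2>3, total = 12+4 = 16
j=2,i=4: not 2>4, total = 16+4 = 20
j=2,i=5: not 2>5, total = 20+4 = 24
j=3,i=3: not 3>3, total = 24+4 = 28
j=3,i=4: not 3>4, total = 28+4 = 32
j=3,i=5: not 3>5, total = 32+4 = 36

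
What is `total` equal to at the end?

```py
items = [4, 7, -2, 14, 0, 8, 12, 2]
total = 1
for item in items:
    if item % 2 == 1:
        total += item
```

8

item=4: not odd
item=7: odd, total = 1+7 = 8
item=-2: not odd
item=14: not odd
item=0: not odd
item=8: not odd
item=12: not odd
item=2: not odd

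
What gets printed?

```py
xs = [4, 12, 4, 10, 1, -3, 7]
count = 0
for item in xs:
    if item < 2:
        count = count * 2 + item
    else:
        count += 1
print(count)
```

item=4: not <2, count = 0+1 = 1
item=12: not <2, count = 1+1 = 2
item=4: not <2, count = 2+1 = 3
item=10: not <2, count = 3+1 = 4
item=1: <2, count = 4*2+1 = 9
item=-3: <2, count = 9*2+(-3) = 15
item=7: not <2, count = 15+1 = 16

16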